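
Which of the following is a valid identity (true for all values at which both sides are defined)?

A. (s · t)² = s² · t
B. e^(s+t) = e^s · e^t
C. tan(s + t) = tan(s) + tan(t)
A: fails at (3, 7) — LHS = 441, RHS = 63.
B: holds — e.g. at (5, 8), both sides equal e^13 ≈ 442413.4.
C: fails at (3, 5) — LHS = tan(8) ≈ -6.8, RHS = tan(5) + tan(3) ≈ -3.523.

Answer: B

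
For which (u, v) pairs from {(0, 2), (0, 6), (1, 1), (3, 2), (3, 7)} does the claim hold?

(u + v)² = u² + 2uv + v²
All pairs

Testing each pair:
(0, 2): LHS = 4, RHS = 4 → holds
(0, 6): LHS = 36, RHS = 36 → holds
(1, 1): LHS = 4, RHS = 4 → holds
(3, 2): LHS = 25, RHS = 25 → holds
(3, 7): LHS = 100, RHS = 100 → holds

Every pair satisfies the claim.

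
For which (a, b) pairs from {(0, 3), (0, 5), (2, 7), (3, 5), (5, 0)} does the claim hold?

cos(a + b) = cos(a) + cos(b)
None

Testing each pair:
(0, 3): LHS = cos(3) ≈ -0.99, RHS = cos(3) + 1 ≈ 0.01001 → fails
(0, 5): LHS = cos(5) ≈ 0.2837, RHS = cos(5) + 1 ≈ 1.284 → fails
(2, 7): LHS = cos(9) ≈ -0.9111, RHS = cos(2) + cos(7) ≈ 0.3378 → fails
(3, 5): LHS = cos(8) ≈ -0.1455, RHS = cos(3) + cos(5) ≈ -0.7063 → fails
(5, 0): LHS = cos(5) ≈ 0.2837, RHS = cos(5) + 1 ≈ 1.284 → fails

No pair satisfies the claim.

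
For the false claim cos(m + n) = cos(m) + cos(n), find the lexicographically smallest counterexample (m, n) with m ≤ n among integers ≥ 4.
(m, n) = (4, 4)

Substituting (4, 4) into the claim:
LHS = cos(4 + 4) = cos(8) ≈ -0.1455
RHS = cos(4) + cos(4) = 2·cos(4) ≈ -1.307

Since LHS ≠ RHS, this pair disproves the claim, and no lexicographically smaller pair (m ≤ n, integers ≥ 4) does.

For instance (4, 6) is also a counterexample (LHS = cos(10) ≈ -0.8391, RHS = cos(4) + cos(6) ≈ 0.3065), but it's lexicographically larger.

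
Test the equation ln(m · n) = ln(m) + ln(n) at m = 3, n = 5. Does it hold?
Substituting m = 3, n = 5:

LHS = ln(3 · 5) = ln(15) ≈ 2.708
RHS = ln(3) + ln(5) ≈ 2.708

LHS = RHS, so the equation holds at this point.

Answer: Holds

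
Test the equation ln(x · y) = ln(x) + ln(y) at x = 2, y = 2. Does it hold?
Substituting x = 2, y = 2:

LHS = ln(2 · 2) = ln(4) ≈ 1.386
RHS = ln(2) + ln(2) = 2·ln(2) ≈ 1.386

LHS = RHS, so the equation holds at this point.

Answer: Holds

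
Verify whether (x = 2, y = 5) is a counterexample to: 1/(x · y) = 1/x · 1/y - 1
Substituting x = 2, y = 5:
LHS = 1/(2 · 5) = 1/10
RHS = 1/2 · 1/5 - 1 = -9/10

Since LHS ≠ RHS, this pair disproves the claim.

Answer: Yes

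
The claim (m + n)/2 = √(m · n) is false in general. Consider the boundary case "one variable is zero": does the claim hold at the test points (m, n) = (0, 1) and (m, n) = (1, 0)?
At (0, 1): LHS = 1/2 ≠ RHS = 0
At (1, 0): LHS = 1/2 ≠ RHS = 0

Answer: No, fails at both test points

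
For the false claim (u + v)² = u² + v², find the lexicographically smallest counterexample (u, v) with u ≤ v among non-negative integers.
(u, v) = (1, 1)

At (0, 2): both sides equal 4, so it holds there.

Substituting (1, 1) into the claim:
LHS = (1 + 1)² = 4
RHS = 1² + 1² = 2

Since LHS ≠ RHS, this pair disproves the claim, and no lexicographically smaller pair (u ≤ v, non-negative integers) does.

For instance (2, 6) is also a counterexample (LHS = 64, RHS = 40), but it's lexicographically larger.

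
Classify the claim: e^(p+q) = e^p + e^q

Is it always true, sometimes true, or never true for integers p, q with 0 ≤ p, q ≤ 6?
The claim fails for every pair in the range. For instance at (p, q) = (5, 2): LHS = e^7 ≈ 1097, RHS = e^2 + e^5 ≈ 155.8.

Answer: Never true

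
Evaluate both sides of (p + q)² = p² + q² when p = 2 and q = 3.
LHS = (2 + 3)² = 25
RHS = 2² + 3² = 13

LHS ≠ RHS, so the equation does not hold here.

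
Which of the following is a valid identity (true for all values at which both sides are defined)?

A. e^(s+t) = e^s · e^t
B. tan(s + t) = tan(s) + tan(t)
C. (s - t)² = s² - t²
A

A: holds — e.g. at (2, 3), both sides equal e^5 ≈ 148.4.
B: fails at (1, 1) — LHS = tan(2) ≈ -2.185, RHS = 2·tan(1) ≈ 3.115.
C: fails at (1, 5) — LHS = 16, RHS = -24.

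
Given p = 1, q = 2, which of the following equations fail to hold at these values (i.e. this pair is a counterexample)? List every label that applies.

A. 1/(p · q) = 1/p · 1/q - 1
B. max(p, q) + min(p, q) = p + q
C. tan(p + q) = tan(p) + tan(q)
A, C

Evaluating each claim at the given values:
A. LHS = 1/2, RHS = -1/2 → fails here (LHS ≠ RHS)
B. LHS = 3, RHS = 3 → holds here (LHS = RHS)
C. LHS = tan(3) ≈ -0.1425, RHS = tan(2) + tan(1) ≈ -0.6276 → fails here (LHS ≠ RHS)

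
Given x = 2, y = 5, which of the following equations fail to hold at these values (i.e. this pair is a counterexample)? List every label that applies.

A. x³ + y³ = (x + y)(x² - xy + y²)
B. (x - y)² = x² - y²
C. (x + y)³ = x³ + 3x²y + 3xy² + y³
B

Evaluating each claim at the given values:
A. LHS = 133, RHS = 133 → holds here (LHS = RHS)
B. LHS = 9, RHS = -21 → fails here (LHS ≠ RHS)
C. LHS = 343, RHS = 343 → holds here (LHS = RHS)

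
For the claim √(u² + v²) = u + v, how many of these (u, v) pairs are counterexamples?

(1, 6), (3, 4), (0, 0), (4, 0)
2

Testing each pair:
(1, 6): LHS = √(37) ≈ 6.083, RHS = 7 → counterexample
(3, 4): LHS = 5, RHS = 7 → counterexample
(0, 0): LHS = 0, RHS = 0 → satisfies claim
(4, 0): LHS = 4, RHS = 4 → satisfies claim

That makes 2 counterexamples.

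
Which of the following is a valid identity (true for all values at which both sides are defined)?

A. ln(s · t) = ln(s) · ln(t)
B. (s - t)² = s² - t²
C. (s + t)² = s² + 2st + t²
C

A: fails at (1, 2) — LHS = ln(2) ≈ 0.6931, RHS = 0.
B: fails at (1, 2) — LHS = 1, RHS = -3.
C: holds — e.g. at (2, 2), both sides equal 16.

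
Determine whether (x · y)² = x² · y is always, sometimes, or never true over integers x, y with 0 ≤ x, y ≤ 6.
It holds at (x, y) = (4, 1) (both sides equal 16), but fails at (x, y) = (2, 2) (LHS = 16, RHS = 8).

Answer: Sometimes true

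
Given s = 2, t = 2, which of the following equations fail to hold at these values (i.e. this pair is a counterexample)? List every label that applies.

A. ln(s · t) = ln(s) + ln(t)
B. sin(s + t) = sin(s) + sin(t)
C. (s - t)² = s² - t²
B

Evaluating each claim at the given values:
A. LHS = ln(4) ≈ 1.386, RHS = 2·ln(2) ≈ 1.386 → holds here (LHS = RHS)
B. LHS = sin(4) ≈ -0.7568, RHS = 2·sin(2) ≈ 1.819 → fails here (LHS ≠ RHS)
C. LHS = 0, RHS = 0 → holds here (LHS = RHS)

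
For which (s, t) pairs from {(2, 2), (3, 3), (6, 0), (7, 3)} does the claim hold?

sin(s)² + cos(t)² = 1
(2, 2), (3, 3)

Testing each pair:
(2, 2): LHS = cos(2)² + sin(2)² = 1, RHS = 1 → holds
(3, 3): LHS = sin(3)² + cos(3)² = 1, RHS = 1 → holds
(6, 0): LHS = sin(6)² + 1 ≈ 1.078, RHS = 1 → fails
(7, 3): LHS = sin(7)² + cos(3)² ≈ 1.412, RHS = 1 → fails

2 of 4 pairs satisfy the claim.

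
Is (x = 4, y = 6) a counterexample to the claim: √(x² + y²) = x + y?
Substituting x = 4, y = 6:
LHS = √(4² + 6²) = 2·√(13) ≈ 7.211
RHS = 4 + 6 = 10

Since LHS ≠ RHS, this pair disproves the claim.

Answer: Yes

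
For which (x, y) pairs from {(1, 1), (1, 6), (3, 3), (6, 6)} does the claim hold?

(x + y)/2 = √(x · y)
(1, 1), (3, 3), (6, 6)

Testing each pair:
(1, 1): LHS = 1, RHS = 1 → holds
(1, 6): LHS = 7/2, RHS = √(6) ≈ 2.449 → fails
(3, 3): LHS = 3, RHS = 3 → holds
(6, 6): LHS = 6, RHS = 6 → holds

3 of 4 pairs satisfy the claim.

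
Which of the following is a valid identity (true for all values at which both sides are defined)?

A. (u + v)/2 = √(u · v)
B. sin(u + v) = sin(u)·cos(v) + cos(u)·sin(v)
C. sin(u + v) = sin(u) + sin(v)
A: fails at (1, 3) — LHS = 2, RHS = √(3) ≈ 1.732.
B: holds — e.g. at (1, 3), both sides equal sin(4) ≈ -0.7568.
C: fails at (4, 4) — LHS = sin(8) ≈ 0.9894, RHS = 2·sin(4) ≈ -1.514.

Answer: B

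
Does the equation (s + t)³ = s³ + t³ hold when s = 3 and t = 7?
Substituting s = 3, t = 7:

LHS = (3 + 7)³ = 1000
RHS = 3³ + 7³ = 370

LHS ≠ RHS, so the equation does not hold at this point.

Answer: Fails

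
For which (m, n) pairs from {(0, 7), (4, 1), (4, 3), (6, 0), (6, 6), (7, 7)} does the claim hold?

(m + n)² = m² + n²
(0, 7), (6, 0)

Testing each pair:
(0, 7): LHS = 49, RHS = 49 → holds
(4, 1): LHS = 25, RHS = 17 → fails
(4, 3): LHS = 49, RHS = 25 → fails
(6, 0): LHS = 36, RHS = 36 → holds
(6, 6): LHS = 144, RHS = 72 → fails
(7, 7): LHS = 196, RHS = 98 → fails

2 of 6 pairs satisfy the claim.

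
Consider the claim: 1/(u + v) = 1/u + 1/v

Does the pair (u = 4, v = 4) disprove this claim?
Substituting u = 4, v = 4:
LHS = 1/(4 + 4) = 1/8
RHS = 1/4 + 1/4 = 1/2

Since LHS ≠ RHS, this pair disproves the claim.

Answer: Yes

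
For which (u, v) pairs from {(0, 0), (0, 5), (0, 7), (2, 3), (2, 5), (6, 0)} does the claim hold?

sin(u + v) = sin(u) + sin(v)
Testing each pair:
(0, 0): LHS = 0, RHS = 0 → holds
(0, 5): LHS = sin(5) ≈ -0.9589, RHS = sin(5) ≈ -0.9589 → holds
(0, 7): LHS = sin(7) ≈ 0.657, RHS = sin(7) ≈ 0.657 → holds
(2, 3): LHS = sin(5) ≈ -0.9589, RHS = sin(3) + sin(2) ≈ 1.05 → fails
(2, 5): LHS = sin(7) ≈ 0.657, RHS = sin(5) + sin(2) ≈ -0.04963 → fails
(6, 0): LHS = sin(6) ≈ -0.2794, RHS = sin(6) ≈ -0.2794 → holds

4 of 6 pairs satisfy the claim.

Answer: (0, 0), (0, 5), (0, 7), (6, 0)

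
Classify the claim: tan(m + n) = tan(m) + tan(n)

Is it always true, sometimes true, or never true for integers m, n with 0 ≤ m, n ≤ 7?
Sometimes true

It holds at (m, n) = (0, 3) (both sides equal tan(3) ≈ -0.1425), but fails at (m, n) = (3, 4) (LHS = tan(7) ≈ 0.8714, RHS = tan(3) + tan(4) ≈ 1.015).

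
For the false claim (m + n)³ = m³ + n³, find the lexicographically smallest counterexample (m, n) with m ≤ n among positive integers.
(m, n) = (1, 1)

Substituting (1, 1) into the claim:
LHS = (1 + 1)³ = 8
RHS = 1³ + 1³ = 2

Since LHS ≠ RHS, this pair disproves the claim, and no lexicographically smaller pair (m ≤ n, positive integers) does.

For instance (2, 6) is also a counterexample (LHS = 512, RHS = 224), but it's lexicographically larger.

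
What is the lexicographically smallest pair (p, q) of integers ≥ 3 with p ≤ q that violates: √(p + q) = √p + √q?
Substituting (3, 3) into the claim:
LHS = √(3 + 3) = √(6) ≈ 2.449
RHS = √3 + √3 = 2·√(3) ≈ 3.464

Since LHS ≠ RHS, this pair disproves the claim, and no lexicographically smaller pair (p ≤ q, integers ≥ 3) does.

For instance (8, 10) is also a counterexample (LHS = 3·√(2) ≈ 4.243, RHS = 2·√(2) + √(10) ≈ 5.991), but it's lexicographically larger.

Answer: (p, q) = (3, 3)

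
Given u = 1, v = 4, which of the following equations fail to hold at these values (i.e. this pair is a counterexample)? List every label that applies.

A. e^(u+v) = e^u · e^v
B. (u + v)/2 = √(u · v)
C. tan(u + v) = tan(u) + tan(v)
Evaluating each claim at the given values:
A. LHS = e^5 ≈ 148.4, RHS = e^5 ≈ 148.4 → holds here (LHS = RHS)
B. LHS = 5/2, RHS = 2 → fails here (LHS ≠ RHS)
C. LHS = tan(5) ≈ -3.381, RHS = tan(4) + tan(1) ≈ 2.715 → fails here (LHS ≠ RHS)

Answer: B, C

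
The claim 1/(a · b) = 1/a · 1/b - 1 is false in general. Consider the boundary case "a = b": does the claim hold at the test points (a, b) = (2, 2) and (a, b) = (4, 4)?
No, fails at both test points

At (2, 2): LHS = 1/4 ≠ RHS = -3/4
At (4, 4): LHS = 1/16 ≠ RHS = -15/16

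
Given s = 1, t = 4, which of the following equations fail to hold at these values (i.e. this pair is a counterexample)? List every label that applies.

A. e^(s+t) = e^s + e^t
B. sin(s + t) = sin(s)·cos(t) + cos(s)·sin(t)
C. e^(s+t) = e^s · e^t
Evaluating each claim at the given values:
A. LHS = e^5 ≈ 148.4, RHS = e + e^4 ≈ 57.32 → fails here (LHS ≠ RHS)
B. LHS = sin(5) ≈ -0.9589, RHS = sin(1)·cos(4) + sin(4)·cos(1) ≈ -0.9589 → holds here (LHS = RHS)
C. LHS = e^5 ≈ 148.4, RHS = e^5 ≈ 148.4 → holds here (LHS = RHS)

Answer: A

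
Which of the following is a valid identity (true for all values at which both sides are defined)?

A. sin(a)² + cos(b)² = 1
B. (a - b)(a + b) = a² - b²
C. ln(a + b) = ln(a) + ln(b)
A: fails at (1, 5) — LHS = cos(5)² + sin(1)² ≈ 0.7885, RHS = 1.
B: holds — e.g. at (2, 2), both sides equal 0.
C: fails at (4, 4) — LHS = ln(8) ≈ 2.079, RHS = 2·ln(4) ≈ 2.773.

Answer: B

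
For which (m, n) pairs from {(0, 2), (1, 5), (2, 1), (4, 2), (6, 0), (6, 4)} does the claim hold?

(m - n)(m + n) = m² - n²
All pairs

Testing each pair:
(0, 2): LHS = -4, RHS = -4 → holds
(1, 5): LHS = -24, RHS = -24 → holds
(2, 1): LHS = 3, RHS = 3 → holds
(4, 2): LHS = 12, RHS = 12 → holds
(6, 0): LHS = 36, RHS = 36 → holds
(6, 4): LHS = 20, RHS = 20 → holds

Every pair satisfies the claim.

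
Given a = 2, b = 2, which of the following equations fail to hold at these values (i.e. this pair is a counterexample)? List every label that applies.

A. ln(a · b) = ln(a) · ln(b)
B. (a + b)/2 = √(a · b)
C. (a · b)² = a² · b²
A

Evaluating each claim at the given values:
A. LHS = ln(4) ≈ 1.386, RHS = ln(2)² ≈ 0.4805 → fails here (LHS ≠ RHS)
B. LHS = 2, RHS = 2 → holds here (LHS = RHS)
C. LHS = 16, RHS = 16 → holds here (LHS = RHS)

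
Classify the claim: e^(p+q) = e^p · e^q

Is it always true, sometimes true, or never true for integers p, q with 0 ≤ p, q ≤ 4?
The identity holds for every pair in the range. For instance at (p, q) = (4, 0): both sides equal e^4 ≈ 54.6.

Answer: Always true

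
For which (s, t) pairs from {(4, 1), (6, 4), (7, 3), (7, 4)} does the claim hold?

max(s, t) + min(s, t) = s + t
Testing each pair:
(4, 1): LHS = 5, RHS = 5 → holds
(6, 4): LHS = 10, RHS = 10 → holds
(7, 3): LHS = 10, RHS = 10 → holds
(7, 4): LHS = 11, RHS = 11 → holds

Every pair satisfies the claim.

Answer: All pairs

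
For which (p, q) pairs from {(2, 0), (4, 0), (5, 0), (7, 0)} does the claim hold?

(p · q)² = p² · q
All pairs

Testing each pair:
(2, 0): LHS = 0, RHS = 0 → holds
(4, 0): LHS = 0, RHS = 0 → holds
(5, 0): LHS = 0, RHS = 0 → holds
(7, 0): LHS = 0, RHS = 0 → holds

Every pair satisfies the claim.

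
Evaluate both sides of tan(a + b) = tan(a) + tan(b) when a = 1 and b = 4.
LHS = tan(1 + 4) = tan(5) ≈ -3.381
RHS = tan(1) + tan(4) ≈ 2.715

LHS ≠ RHS (they differ by about 6.096), so the equation does not hold here.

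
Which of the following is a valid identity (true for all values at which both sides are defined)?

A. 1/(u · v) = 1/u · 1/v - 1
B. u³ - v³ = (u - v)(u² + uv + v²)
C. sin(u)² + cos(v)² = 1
A: fails at (3, 3) — LHS = 1/9, RHS = -8/9.
B: holds — e.g. at (4, 6), both sides equal -152.
C: fails at (2, 4) — LHS = cos(4)² + sin(2)² ≈ 1.254, RHS = 1.

Answer: B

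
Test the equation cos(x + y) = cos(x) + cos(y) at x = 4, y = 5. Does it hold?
Substituting x = 4, y = 5:

LHS = cos(4 + 5) = cos(9) ≈ -0.9111
RHS = cos(4) + cos(5) ≈ -0.37

LHS ≠ RHS, so the equation does not hold at this point.

Answer: Fails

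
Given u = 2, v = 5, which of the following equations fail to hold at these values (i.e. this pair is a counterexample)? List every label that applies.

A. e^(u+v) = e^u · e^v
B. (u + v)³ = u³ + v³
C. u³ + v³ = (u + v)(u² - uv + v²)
Evaluating each claim at the given values:
A. LHS = e^7 ≈ 1097, RHS = e^7 ≈ 1097 → holds here (LHS = RHS)
B. LHS = 343, RHS = 133 → fails here (LHS ≠ RHS)
C. LHS = 133, RHS = 133 → holds here (LHS = RHS)

Answer: B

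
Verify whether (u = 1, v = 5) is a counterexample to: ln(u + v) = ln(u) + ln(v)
Yes

Substituting u = 1, v = 5:
LHS = ln(1 + 5) = ln(6) ≈ 1.792
RHS = ln(1) + ln(5) = ln(5) ≈ 1.609

Since LHS ≠ RHS, this pair disproves the claim.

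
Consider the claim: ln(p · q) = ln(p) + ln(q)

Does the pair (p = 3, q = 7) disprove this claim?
Substituting p = 3, q = 7:
LHS = ln(3 · 7) = ln(21) ≈ 3.045
RHS = ln(3) + ln(7) ≈ 3.045

The sides agree, so this pair does not disprove the claim.

Answer: No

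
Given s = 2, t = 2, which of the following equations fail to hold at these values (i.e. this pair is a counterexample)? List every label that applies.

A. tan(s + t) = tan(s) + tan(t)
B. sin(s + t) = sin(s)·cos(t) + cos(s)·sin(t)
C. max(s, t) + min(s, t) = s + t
A

Evaluating each claim at the given values:
A. LHS = tan(4) ≈ 1.158, RHS = 2·tan(2) ≈ -4.37 → fails here (LHS ≠ RHS)
B. LHS = sin(4) ≈ -0.7568, RHS = 2·sin(2)·cos(2) ≈ -0.7568 → holds here (LHS = RHS)
C. LHS = 4, RHS = 4 → holds here (LHS = RHS)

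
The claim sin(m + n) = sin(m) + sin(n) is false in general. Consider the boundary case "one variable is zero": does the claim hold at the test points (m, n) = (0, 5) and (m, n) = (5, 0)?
At (0, 5): LHS = sin(5) ≈ -0.9589, RHS = sin(5) ≈ -0.9589 → equal
At (5, 0): LHS = sin(5) ≈ -0.9589, RHS = sin(5) ≈ -0.9589 → equal

So the claim does hold at both of these boundary points, even though it is not an identity.

Answer: Yes, holds at both test points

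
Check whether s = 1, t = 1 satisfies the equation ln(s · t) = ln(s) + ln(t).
Substituting s = 1, t = 1:

LHS = ln(1 · 1) = 0
RHS = ln(1) + ln(1) = 0

LHS = RHS, so the equation holds at this point.

Answer: Holds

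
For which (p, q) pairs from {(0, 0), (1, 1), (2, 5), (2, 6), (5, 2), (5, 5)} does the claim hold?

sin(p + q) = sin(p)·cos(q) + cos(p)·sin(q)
Testing each pair:
(0, 0): LHS = 0, RHS = 0 → holds
(1, 1): LHS = sin(2) ≈ 0.9093, RHS = 2·sin(1)·cos(1) ≈ 0.9093 → holds
(2, 5): LHS = sin(7) ≈ 0.657, RHS = sin(2)·cos(5) + sin(5)·cos(2) ≈ 0.657 → holds
(2, 6): LHS = sin(8) ≈ 0.9894, RHS = sin(6)·cos(2) + sin(2)·cos(6) ≈ 0.9894 → holds
(5, 2): LHS = sin(7) ≈ 0.657, RHS = sin(2)·cos(5) + sin(5)·cos(2) ≈ 0.657 → holds
(5, 5): LHS = sin(10) ≈ -0.544, RHS = 2·sin(5)·cos(5) ≈ -0.544 → holds

Every pair satisfies the claim.

Answer: All pairs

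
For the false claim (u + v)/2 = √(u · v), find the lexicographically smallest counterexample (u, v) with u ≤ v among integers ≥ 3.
Substituting (3, 4) into the claim:
LHS = (3 + 4)/2 = 7/2
RHS = √(3 · 4) = 2·√(3) ≈ 3.464

Since LHS ≠ RHS, this pair disproves the claim, and no lexicographically smaller pair (u ≤ v, integers ≥ 3) does.

For instance (5, 7) is also a counterexample (LHS = 6, RHS = √(35) ≈ 5.916), but it's lexicographically larger.

Answer: (u, v) = (3, 4)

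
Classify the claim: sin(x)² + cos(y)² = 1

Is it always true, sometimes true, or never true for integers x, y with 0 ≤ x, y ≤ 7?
It holds at (x, y) = (7, 7) (both sides equal 1), but fails at (x, y) = (6, 3) (LHS = sin(6)² + cos(3)² ≈ 1.058, RHS = 1).

Answer: Sometimes true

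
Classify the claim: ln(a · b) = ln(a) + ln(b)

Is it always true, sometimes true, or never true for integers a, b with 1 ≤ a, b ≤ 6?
The identity holds for every pair in the range. For instance at (a, b) = (4, 6): both sides equal ln(24) ≈ 3.178.

Answer: Always true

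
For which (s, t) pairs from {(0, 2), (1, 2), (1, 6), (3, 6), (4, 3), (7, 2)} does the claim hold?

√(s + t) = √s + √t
(0, 2)

Testing each pair:
(0, 2): LHS = √(2) ≈ 1.414, RHS = √(2) ≈ 1.414 → holds
(1, 2): LHS = √(3) ≈ 1.732, RHS = 1 + √(2) ≈ 2.414 → fails
(1, 6): LHS = √(7) ≈ 2.646, RHS = 1 + √(6) ≈ 3.449 → fails
(3, 6): LHS = 3, RHS = √(3) + √(6) ≈ 4.182 → fails
(4, 3): LHS = √(7) ≈ 2.646, RHS = √(3) + 2 ≈ 3.732 → fails
(7, 2): LHS = 3, RHS = √(2) + √(7) ≈ 4.06 → fails

1 of 6 pairs satisfies the claim.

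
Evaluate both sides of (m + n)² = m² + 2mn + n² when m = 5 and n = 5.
LHS = (5 + 5)² = 100
RHS = 5² + 2·5·5 + 5² = 100

LHS = RHS: the two sides agree.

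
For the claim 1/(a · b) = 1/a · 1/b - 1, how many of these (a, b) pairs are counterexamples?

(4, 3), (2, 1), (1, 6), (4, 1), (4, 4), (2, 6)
6

Testing each pair:
(4, 3): LHS = 1/12, RHS = -11/12 → counterexample
(2, 1): LHS = 1/2, RHS = -1/2 → counterexample
(1, 6): LHS = 1/6, RHS = -5/6 → counterexample
(4, 1): LHS = 1/4, RHS = -3/4 → counterexample
(4, 4): LHS = 1/16, RHS = -15/16 → counterexample
(2, 6): LHS = 1/12, RHS = -11/12 → counterexample

That makes 6 counterexamples.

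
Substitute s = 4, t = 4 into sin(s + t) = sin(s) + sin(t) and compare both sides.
LHS = sin(4 + 4) = sin(8) ≈ 0.9894
RHS = sin(4) + sin(4) = 2·sin(4) ≈ -1.514

LHS ≠ RHS (they differ by about 2.503), so the equation does not hold here.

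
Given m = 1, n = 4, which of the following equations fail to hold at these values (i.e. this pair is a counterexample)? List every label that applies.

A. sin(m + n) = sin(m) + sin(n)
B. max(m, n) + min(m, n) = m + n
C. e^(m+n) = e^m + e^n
Evaluating each claim at the given values:
A. LHS = sin(5) ≈ -0.9589, RHS = sin(4) + sin(1) ≈ 0.08467 → fails here (LHS ≠ RHS)
B. LHS = 5, RHS = 5 → holds here (LHS = RHS)
C. LHS = e^5 ≈ 148.4, RHS = e + e^4 ≈ 57.32 → fails here (LHS ≠ RHS)

Answer: A, C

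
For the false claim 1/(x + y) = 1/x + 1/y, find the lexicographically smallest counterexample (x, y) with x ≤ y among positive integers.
(x, y) = (1, 1)

Substituting (1, 1) into the claim:
LHS = 1/(1 + 1) = 1/2
RHS = 1/1 + 1/1 = 2

Since LHS ≠ RHS, this pair disproves the claim, and no lexicographically smaller pair (x ≤ y, positive integers) does.

For instance (6, 7) is also a counterexample (LHS = 1/13, RHS = 13/42), but it's lexicographically larger.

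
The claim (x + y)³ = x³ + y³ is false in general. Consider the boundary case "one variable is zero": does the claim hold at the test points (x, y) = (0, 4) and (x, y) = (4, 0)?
At (0, 4): LHS = 64, RHS = 64 → equal
At (4, 0): LHS = 64, RHS = 64 → equal

So the claim does hold at both of these boundary points, even though it is not an identity.

Answer: Yes, holds at both test points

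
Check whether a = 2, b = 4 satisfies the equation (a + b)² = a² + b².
Substituting a = 2, b = 4:

LHS = (2 + 4)² = 36
RHS = 2² + 4² = 20

LHS ≠ RHS, so the equation does not hold at this point.

Answer: Fails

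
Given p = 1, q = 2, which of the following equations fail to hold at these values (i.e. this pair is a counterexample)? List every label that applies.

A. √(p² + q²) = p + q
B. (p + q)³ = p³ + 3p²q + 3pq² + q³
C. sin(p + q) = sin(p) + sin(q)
A, C

Evaluating each claim at the given values:
A. LHS = √(5) ≈ 2.236, RHS = 3 → fails here (LHS ≠ RHS)
B. LHS = 27, RHS = 27 → holds here (LHS = RHS)
C. LHS = sin(3) ≈ 0.1411, RHS = sin(1) + sin(2) ≈ 1.751 → fails here (LHS ≠ RHS)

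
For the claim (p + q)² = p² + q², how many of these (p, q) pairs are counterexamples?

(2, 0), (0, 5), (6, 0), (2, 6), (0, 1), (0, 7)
1

Testing each pair:
(2, 0): LHS = 4, RHS = 4 → satisfies claim
(0, 5): LHS = 25, RHS = 25 → satisfies claim
(6, 0): LHS = 36, RHS = 36 → satisfies claim
(2, 6): LHS = 64, RHS = 40 → counterexample
(0, 1): LHS = 1, RHS = 1 → satisfies claim
(0, 7): LHS = 49, RHS = 49 → satisfies claim

That makes 1 counterexample.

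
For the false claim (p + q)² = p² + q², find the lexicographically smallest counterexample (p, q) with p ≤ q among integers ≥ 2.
(p, q) = (2, 2)

Substituting (2, 2) into the claim:
LHS = (2 + 2)² = 16
RHS = 2² + 2² = 8

Since LHS ≠ RHS, this pair disproves the claim, and no lexicographically smaller pair (p ≤ q, integers ≥ 2) does.

For instance (4, 9) is also a counterexample (LHS = 169, RHS = 97), but it's lexicographically larger.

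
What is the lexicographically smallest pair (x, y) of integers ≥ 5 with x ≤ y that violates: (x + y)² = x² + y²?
(x, y) = (5, 5)

Substituting (5, 5) into the claim:
LHS = (5 + 5)² = 100
RHS = 5² + 5² = 50

Since LHS ≠ RHS, this pair disproves the claim, and no lexicographically smaller pair (x ≤ y, integers ≥ 5) does.

For instance (6, 6) is also a counterexample (LHS = 144, RHS = 72), but it's lexicographically larger.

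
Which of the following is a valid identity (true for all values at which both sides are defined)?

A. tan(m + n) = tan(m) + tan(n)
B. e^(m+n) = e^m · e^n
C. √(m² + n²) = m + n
B

A: fails at (1, 4) — LHS = tan(5) ≈ -3.381, RHS = tan(4) + tan(1) ≈ 2.715.
B: holds — e.g. at (0, 1), both sides equal e ≈ 2.718.
C: fails at (4, 5) — LHS = √(41) ≈ 6.403, RHS = 9.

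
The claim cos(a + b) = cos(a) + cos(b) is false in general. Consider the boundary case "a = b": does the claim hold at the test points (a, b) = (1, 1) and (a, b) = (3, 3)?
At (1, 1): LHS = cos(2) ≈ -0.4161 ≠ RHS = 2·cos(1) ≈ 1.081
At (3, 3): LHS = cos(6) ≈ 0.9602 ≠ RHS = 2·cos(3) ≈ -1.98

Answer: No, fails at both test points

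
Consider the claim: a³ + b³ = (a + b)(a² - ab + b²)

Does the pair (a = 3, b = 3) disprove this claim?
Substituting a = 3, b = 3:
LHS = 3³ + 3³ = 54
RHS = (3 + 3)(3² - 3·3 + 3²) = 54

The sides agree, so this pair does not disprove the claim.

Answer: No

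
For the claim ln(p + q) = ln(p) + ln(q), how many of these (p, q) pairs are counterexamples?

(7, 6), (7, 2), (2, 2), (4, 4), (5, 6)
Testing each pair:
(7, 6): LHS = ln(13) ≈ 2.565, RHS = ln(6) + ln(7) ≈ 3.738 → counterexample
(7, 2): LHS = ln(9) ≈ 2.197, RHS = ln(2) + ln(7) ≈ 2.639 → counterexample
(2, 2): LHS = ln(4) ≈ 1.386, RHS = 2·ln(2) ≈ 1.386 → satisfies claim
(4, 4): LHS = ln(8) ≈ 2.079, RHS = 2·ln(4) ≈ 2.773 → counterexample
(5, 6): LHS = ln(11) ≈ 2.398, RHS = ln(5) + ln(6) ≈ 3.401 → counterexample

That makes 4 counterexamples.

Answer: 4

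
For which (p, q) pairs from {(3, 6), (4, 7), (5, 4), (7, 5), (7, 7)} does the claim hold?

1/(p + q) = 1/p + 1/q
None

Testing each pair:
(3, 6): LHS = 1/9, RHS = 1/2 → fails
(4, 7): LHS = 1/11, RHS = 11/28 → fails
(5, 4): LHS = 1/9, RHS = 9/20 → fails
(7, 5): LHS = 1/12, RHS = 12/35 → fails
(7, 7): LHS = 1/14, RHS = 2/7 → fails

No pair satisfies the claim.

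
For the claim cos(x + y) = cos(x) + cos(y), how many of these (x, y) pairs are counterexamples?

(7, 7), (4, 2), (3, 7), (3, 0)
4

Testing each pair:
(7, 7): LHS = cos(14) ≈ 0.1367, RHS = 2·cos(7) ≈ 1.508 → counterexample
(4, 2): LHS = cos(6) ≈ 0.9602, RHS = cos(4) + cos(2) ≈ -1.07 → counterexample
(3, 7): LHS = cos(10) ≈ -0.8391, RHS = cos(3) + cos(7) ≈ -0.2361 → counterexample
(3, 0): LHS = cos(3) ≈ -0.99, RHS = cos(3) + 1 ≈ 0.01001 → counterexample

That makes 4 counterexamples.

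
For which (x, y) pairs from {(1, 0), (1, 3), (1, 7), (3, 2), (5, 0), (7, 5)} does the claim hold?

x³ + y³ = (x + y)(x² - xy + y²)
All pairs

Testing each pair:
(1, 0): LHS = 1, RHS = 1 → holds
(1, 3): LHS = 28, RHS = 28 → holds
(1, 7): LHS = 344, RHS = 344 → holds
(3, 2): LHS = 35, RHS = 35 → holds
(5, 0): LHS = 125, RHS = 125 → holds
(7, 5): LHS = 468, RHS = 468 → holds

Every pair satisfies the claim.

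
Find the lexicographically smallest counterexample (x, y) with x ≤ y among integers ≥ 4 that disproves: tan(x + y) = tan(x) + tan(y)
Substituting (4, 4) into the claim:
LHS = tan(4 + 4) = tan(8) ≈ -6.8
RHS = tan(4) + tan(4) = 2·tan(4) ≈ 2.316

Since LHS ≠ RHS, this pair disproves the claim, and no lexicographically smaller pair (x ≤ y, integers ≥ 4) does.

For instance (5, 8) is also a counterexample (LHS = tan(13) ≈ 0.463, RHS = tan(8) + tan(5) ≈ -10.18), but it's lexicographically larger.

Answer: (x, y) = (4, 4)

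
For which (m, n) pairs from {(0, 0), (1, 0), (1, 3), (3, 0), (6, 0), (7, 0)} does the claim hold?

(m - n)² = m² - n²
(0, 0), (1, 0), (3, 0), (6, 0), (7, 0)

Testing each pair:
(0, 0): LHS = 0, RHS = 0 → holds
(1, 0): LHS = 1, RHS = 1 → holds
(1, 3): LHS = 4, RHS = -8 → fails
(3, 0): LHS = 9, RHS = 9 → holds
(6, 0): LHS = 36, RHS = 36 → holds
(7, 0): LHS = 49, RHS = 49 → holds

5 of 6 pairs satisfy the claim.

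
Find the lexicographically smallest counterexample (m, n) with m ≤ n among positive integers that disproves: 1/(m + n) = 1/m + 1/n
(m, n) = (1, 1)

Substituting (1, 1) into the claim:
LHS = 1/(1 + 1) = 1/2
RHS = 1/1 + 1/1 = 2

Since LHS ≠ RHS, this pair disproves the claim, and no lexicographically smaller pair (m ≤ n, positive integers) does.

For instance (6, 7) is also a counterexample (LHS = 1/13, RHS = 13/42), but it's lexicographically larger.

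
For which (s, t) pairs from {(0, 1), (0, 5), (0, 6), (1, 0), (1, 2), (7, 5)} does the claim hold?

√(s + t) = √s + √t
Testing each pair:
(0, 1): LHS = 1, RHS = 1 → holds
(0, 5): LHS = √(5) ≈ 2.236, RHS = √(5) ≈ 2.236 → holds
(0, 6): LHS = √(6) ≈ 2.449, RHS = √(6) ≈ 2.449 → holds
(1, 0): LHS = 1, RHS = 1 → holds
(1, 2): LHS = √(3) ≈ 1.732, RHS = 1 + √(2) ≈ 2.414 → fails
(7, 5): LHS = 2·√(3) ≈ 3.464, RHS = √(5) + √(7) ≈ 4.882 → fails

4 of 6 pairs satisfy the claim.

Answer: (0, 1), (0, 5), (0, 6), (1, 0)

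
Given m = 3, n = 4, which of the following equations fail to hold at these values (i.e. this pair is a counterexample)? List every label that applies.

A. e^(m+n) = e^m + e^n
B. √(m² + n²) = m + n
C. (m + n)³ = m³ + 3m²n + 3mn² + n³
A, B

Evaluating each claim at the given values:
A. LHS = e^7 ≈ 1097, RHS = e^3 + e^4 ≈ 74.68 → fails here (LHS ≠ RHS)
B. LHS = 5, RHS = 7 → fails here (LHS ≠ RHS)
C. LHS = 343, RHS = 343 → holds here (LHS = RHS)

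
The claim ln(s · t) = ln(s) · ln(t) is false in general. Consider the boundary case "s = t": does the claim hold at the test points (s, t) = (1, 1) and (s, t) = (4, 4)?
At (1, 1): LHS = 0, RHS = 0 → equal
At (4, 4): LHS = ln(16) ≈ 2.773 ≠ RHS = ln(4)² ≈ 1.922

Answer: Only at (1, 1)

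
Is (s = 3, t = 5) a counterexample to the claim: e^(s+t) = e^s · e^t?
Substituting s = 3, t = 5:
LHS = e^(3+5) = e^8 ≈ 2981
RHS = e^3 · e^5 = e^8 ≈ 2981

The sides agree, so this pair does not disprove the claim.

Answer: No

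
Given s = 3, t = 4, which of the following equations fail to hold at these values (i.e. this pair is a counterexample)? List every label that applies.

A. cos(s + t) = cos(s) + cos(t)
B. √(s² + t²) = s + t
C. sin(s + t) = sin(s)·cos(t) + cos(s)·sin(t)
Evaluating each claim at the given values:
A. LHS = cos(7) ≈ 0.7539, RHS = cos(3) + cos(4) ≈ -1.644 → fails here (LHS ≠ RHS)
B. LHS = 5, RHS = 7 → fails here (LHS ≠ RHS)
C. LHS = sin(7) ≈ 0.657, RHS = sin(3)·cos(4) + sin(4)·cos(3) ≈ 0.657 → holds here (LHS = RHS)

Answer: A, B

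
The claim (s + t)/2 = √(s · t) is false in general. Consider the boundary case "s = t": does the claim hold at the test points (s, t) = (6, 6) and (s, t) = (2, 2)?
Yes, holds at both test points

At (6, 6): LHS = 6, RHS = 6 → equal
At (2, 2): LHS = 2, RHS = 2 → equal

So the claim does hold at both of these boundary points, even though it is not an identity.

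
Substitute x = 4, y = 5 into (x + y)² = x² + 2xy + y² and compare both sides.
LHS = (4 + 5)² = 81
RHS = 4² + 2·4·5 + 5² = 81

LHS = RHS: the two sides agree.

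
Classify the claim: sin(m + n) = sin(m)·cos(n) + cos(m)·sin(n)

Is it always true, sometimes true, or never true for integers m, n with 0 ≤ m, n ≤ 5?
Always true

The identity holds for every pair in the range. For instance at (m, n) = (2, 1): both sides equal sin(3) ≈ 0.1411.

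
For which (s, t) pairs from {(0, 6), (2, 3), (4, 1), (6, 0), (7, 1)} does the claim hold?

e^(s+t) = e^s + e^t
None

Testing each pair:
(0, 6): LHS = e^6 ≈ 403.4, RHS = 1 + e^6 ≈ 404.4 → fails
(2, 3): LHS = e^5 ≈ 148.4, RHS = e^2 + e^3 ≈ 27.47 → fails
(4, 1): LHS = e^5 ≈ 148.4, RHS = e + e^4 ≈ 57.32 → fails
(6, 0): LHS = e^6 ≈ 403.4, RHS = 1 + e^6 ≈ 404.4 → fails
(7, 1): LHS = e^8 ≈ 2981, RHS = e + e^7 ≈ 1099 → fails

No pair satisfies the claim.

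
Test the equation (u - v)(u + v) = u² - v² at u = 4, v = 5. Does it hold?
Holds

Substituting u = 4, v = 5:

LHS = (4 - 5)(4 + 5) = -9
RHS = 4² - 5² = -9

LHS = RHS, so the equation holds at this point.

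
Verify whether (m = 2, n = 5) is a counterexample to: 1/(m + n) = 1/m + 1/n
Yes

Substituting m = 2, n = 5:
LHS = 1/(2 + 5) = 1/7
RHS = 1/2 + 1/5 = 7/10

Since LHS ≠ RHS, this pair disproves the claim.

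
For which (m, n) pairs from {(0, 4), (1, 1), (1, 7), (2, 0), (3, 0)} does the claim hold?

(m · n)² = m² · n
Testing each pair:
(0, 4): LHS = 0, RHS = 0 → holds
(1, 1): LHS = 1, RHS = 1 → holds
(1, 7): LHS = 49, RHS = 7 → fails
(2, 0): LHS = 0, RHS = 0 → holds
(3, 0): LHS = 0, RHS = 0 → holds

4 of 5 pairs satisfy the claim.

Answer: (0, 4), (1, 1), (2, 0), (3, 0)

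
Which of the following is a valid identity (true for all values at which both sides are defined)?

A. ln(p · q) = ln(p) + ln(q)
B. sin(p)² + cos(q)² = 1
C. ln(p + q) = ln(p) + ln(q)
A

A: holds — e.g. at (2, 2), both sides equal ln(4) ≈ 1.386.
B: fails at (2, 7) — LHS = cos(7)² + sin(2)² ≈ 1.395, RHS = 1.
C: fails at (1, 5) — LHS = ln(6) ≈ 1.792, RHS = ln(5) ≈ 1.609.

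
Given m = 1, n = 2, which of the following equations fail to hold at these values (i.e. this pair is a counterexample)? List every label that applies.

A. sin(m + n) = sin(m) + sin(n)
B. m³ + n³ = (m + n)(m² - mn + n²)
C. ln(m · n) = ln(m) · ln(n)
A, C

Evaluating each claim at the given values:
A. LHS = sin(3) ≈ 0.1411, RHS = sin(1) + sin(2) ≈ 1.751 → fails here (LHS ≠ RHS)
B. LHS = 9, RHS = 9 → holds here (LHS = RHS)
C. LHS = ln(2) ≈ 0.6931, RHS = 0 → fails here (LHS ≠ RHS)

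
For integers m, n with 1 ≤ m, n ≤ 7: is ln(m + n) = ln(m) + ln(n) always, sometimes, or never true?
It holds at (m, n) = (2, 2) (both sides equal ln(4) ≈ 1.386), but fails at (m, n) = (7, 2) (LHS = ln(9) ≈ 2.197, RHS = ln(2) + ln(7) ≈ 2.639).

Answer: Sometimes true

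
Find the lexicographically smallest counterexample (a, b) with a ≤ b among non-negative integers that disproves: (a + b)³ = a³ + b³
(a, b) = (1, 1)

At (0, 1): both sides equal 1, so it holds there.

Substituting (1, 1) into the claim:
LHS = (1 + 1)³ = 8
RHS = 1³ + 1³ = 2

Since LHS ≠ RHS, this pair disproves the claim, and no lexicographically smaller pair (a ≤ b, non-negative integers) does.

For instance (5, 7) is also a counterexample (LHS = 1728, RHS = 468), but it's lexicographically larger.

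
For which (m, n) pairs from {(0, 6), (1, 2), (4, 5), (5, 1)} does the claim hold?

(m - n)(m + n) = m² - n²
All pairs

Testing each pair:
(0, 6): LHS = -36, RHS = -36 → holds
(1, 2): LHS = -3, RHS = -3 → holds
(4, 5): LHS = -9, RHS = -9 → holds
(5, 1): LHS = 24, RHS = 24 → holds

Every pair satisfies the claim.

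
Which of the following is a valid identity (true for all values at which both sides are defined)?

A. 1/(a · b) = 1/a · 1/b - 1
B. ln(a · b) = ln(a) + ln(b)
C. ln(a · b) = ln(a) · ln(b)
A: fails at (2, 3) — LHS = 1/6, RHS = -5/6.
B: holds — e.g. at (4, 6), both sides equal ln(24) ≈ 3.178.
C: fails at (5, 8) — LHS = ln(40) ≈ 3.689, RHS = ln(5)·ln(8) ≈ 3.347.

Answer: B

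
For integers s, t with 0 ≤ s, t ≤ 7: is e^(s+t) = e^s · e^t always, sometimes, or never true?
The identity holds for every pair in the range. For instance at (s, t) = (4, 5): both sides equal e^9 ≈ 8103.

Answer: Always true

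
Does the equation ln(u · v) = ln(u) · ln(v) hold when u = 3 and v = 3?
Fails

Substituting u = 3, v = 3:

LHS = ln(3 · 3) = ln(9) ≈ 2.197
RHS = ln(3) · ln(3) = ln(3)² ≈ 1.207

LHS ≠ RHS, so the equation does not hold at this point.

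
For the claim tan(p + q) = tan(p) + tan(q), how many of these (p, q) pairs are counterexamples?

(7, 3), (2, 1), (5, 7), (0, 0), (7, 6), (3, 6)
Testing each pair:
(7, 3): LHS = tan(10) ≈ 0.6484, RHS = tan(3) + tan(7) ≈ 0.7289 → counterexample
(2, 1): LHS = tan(3) ≈ -0.1425, RHS = tan(2) + tan(1) ≈ -0.6276 → counterexample
(5, 7): LHS = tan(12) ≈ -0.6359, RHS = tan(5) + tan(7) ≈ -2.509 → counterexample
(0, 0): LHS = 0, RHS = 0 → satisfies claim
(7, 6): LHS = tan(13) ≈ 0.463, RHS = tan(6) + tan(7) ≈ 0.5804 → counterexample
(3, 6): LHS = tan(9) ≈ -0.4523, RHS = tan(6) + tan(3) ≈ -0.4336 → counterexample

That makes 5 counterexamples.

Answer: 5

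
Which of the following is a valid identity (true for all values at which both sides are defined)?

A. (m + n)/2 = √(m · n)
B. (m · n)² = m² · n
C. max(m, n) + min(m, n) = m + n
C

A: fails at (3, 4) — LHS = 7/2, RHS = 2·√(3) ≈ 3.464.
B: fails at (3, 3) — LHS = 81, RHS = 27.
C: holds — e.g. at (3, 5), both sides equal 8.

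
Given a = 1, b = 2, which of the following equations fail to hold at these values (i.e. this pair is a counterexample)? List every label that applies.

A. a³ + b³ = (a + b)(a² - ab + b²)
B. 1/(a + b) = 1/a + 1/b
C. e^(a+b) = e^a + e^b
B, C

Evaluating each claim at the given values:
A. LHS = 9, RHS = 9 → holds here (LHS = RHS)
B. LHS = 1/3, RHS = 3/2 → fails here (LHS ≠ RHS)
C. LHS = e^3 ≈ 20.09, RHS = e + e^2 ≈ 10.11 → fails here (LHS ≠ RHS)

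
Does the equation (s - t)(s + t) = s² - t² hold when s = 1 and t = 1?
Holds

Substituting s = 1, t = 1:

LHS = (1 - 1)(1 + 1) = 0
RHS = 1² - 1² = 0

LHS = RHS, so the equation holds at this point.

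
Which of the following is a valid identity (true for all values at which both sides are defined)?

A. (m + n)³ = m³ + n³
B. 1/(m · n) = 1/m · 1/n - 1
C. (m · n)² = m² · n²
C

A: fails at (4, 6) — LHS = 1000, RHS = 280.
B: fails at (6, 7) — LHS = 1/42, RHS = -41/42.
C: holds — e.g. at (2, 4), both sides equal 64.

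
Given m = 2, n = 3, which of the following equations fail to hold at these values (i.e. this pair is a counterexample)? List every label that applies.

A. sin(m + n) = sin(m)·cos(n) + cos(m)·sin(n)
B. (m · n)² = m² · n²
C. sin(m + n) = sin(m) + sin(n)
C

Evaluating each claim at the given values:
A. LHS = sin(5) ≈ -0.9589, RHS = sin(2)·cos(3) + sin(3)·cos(2) ≈ -0.9589 → holds here (LHS = RHS)
B. LHS = 36, RHS = 36 → holds here (LHS = RHS)
C. LHS = sin(5) ≈ -0.9589, RHS = sin(3) + sin(2) ≈ 1.05 → fails here (LHS ≠ RHS)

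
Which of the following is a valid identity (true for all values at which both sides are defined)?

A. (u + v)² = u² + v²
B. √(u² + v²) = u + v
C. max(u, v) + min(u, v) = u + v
A: fails at (4, 6) — LHS = 100, RHS = 52.
B: fails at (3, 3) — LHS = 3·√(2) ≈ 4.243, RHS = 6.
C: holds — e.g. at (1, 4), both sides equal 5.

Answer: C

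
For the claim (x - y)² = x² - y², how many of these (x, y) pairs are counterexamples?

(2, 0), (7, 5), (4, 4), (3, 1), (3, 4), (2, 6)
4

Testing each pair:
(2, 0): LHS = 4, RHS = 4 → satisfies claim
(7, 5): LHS = 4, RHS = 24 → counterexample
(4, 4): LHS = 0, RHS = 0 → satisfies claim
(3, 1): LHS = 4, RHS = 8 → counterexample
(3, 4): LHS = 1, RHS = -7 → counterexample
(2, 6): LHS = 16, RHS = -32 → counterexample

That makes 4 counterexamples.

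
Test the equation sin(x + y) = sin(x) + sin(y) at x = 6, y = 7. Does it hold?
Substituting x = 6, y = 7:

LHS = sin(6 + 7) = sin(13) ≈ 0.4202
RHS = sin(6) + sin(7) ≈ 0.3776

LHS ≠ RHS, so the equation does not hold at this point.

Answer: Fails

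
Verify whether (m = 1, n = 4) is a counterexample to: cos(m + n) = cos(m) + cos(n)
Substituting m = 1, n = 4:
LHS = cos(1 + 4) = cos(5) ≈ 0.2837
RHS = cos(1) + cos(4) ≈ -0.1133

Since LHS ≠ RHS, this pair disproves the claim.

Answer: Yes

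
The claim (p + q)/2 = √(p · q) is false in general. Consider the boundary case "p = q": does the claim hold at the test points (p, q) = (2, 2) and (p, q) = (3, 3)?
Yes, holds at both test points

At (2, 2): LHS = 2, RHS = 2 → equal
At (3, 3): LHS = 3, RHS = 3 → equal

So the claim does hold at both of these boundary points, even though it is not an identity.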